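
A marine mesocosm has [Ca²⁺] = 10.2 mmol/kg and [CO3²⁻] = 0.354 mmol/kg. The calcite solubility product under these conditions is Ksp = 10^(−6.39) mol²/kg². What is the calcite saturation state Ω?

Ω = 8.86

Ksp = 10^(−6.39) = 4.074×10^-7
Ω = [Ca²⁺][CO3²⁻]/Ksp = (10.2×10^-3)(0.354×10^-3) / 4.074×10^-7 = 8.86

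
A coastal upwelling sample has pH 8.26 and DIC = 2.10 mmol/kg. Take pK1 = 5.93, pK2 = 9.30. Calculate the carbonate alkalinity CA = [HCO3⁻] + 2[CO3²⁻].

CA = 2.27 mmol/kg

CA = [HCO3⁻] + 2[CO3²⁻] = (α₁ + 2α₂)·DIC
At pH 8.26: [H⁺]/K1 = 10^-2.33 = 0.0046774, K2/[H⁺] = 10^-1.04 = 0.091201
α₁ = 1/(1 + 0.0046774 + 0.091201) = 1/1.0959 = 0.9125; α₂ = α₁·K2/[H⁺] = 0.08322
α₁ + 2α₂ = 1.0790
CA = 1.0790 × 2.10 = 2.27 mmol/kg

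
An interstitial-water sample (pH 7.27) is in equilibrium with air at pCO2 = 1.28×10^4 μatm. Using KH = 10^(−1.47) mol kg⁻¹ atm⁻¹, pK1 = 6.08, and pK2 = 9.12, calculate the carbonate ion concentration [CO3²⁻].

[CO2*] = KH · pCO2 = 10^(−1.47) × 1.28×10^4×10^-6 = 4.337×10^-4 mol/kg
α₀ = 1/(1 + K1/[H⁺] + K1K2/[H⁺]²) = 1/(1 + 10^+1.19 + 10^-0.66) = 0.05986
DIC = [CO2*]/α₀ = 4.337×10^-4 / 0.05986 = 7.246 mmol/kg
[CO3²⁻] = α₂·DIC; α₂ = 0.01309, so [CO3²⁻] = 0.01309 × 7.246 = 0.0949 mmol/kg

[CO3²⁻] = 0.0949 mmol/kg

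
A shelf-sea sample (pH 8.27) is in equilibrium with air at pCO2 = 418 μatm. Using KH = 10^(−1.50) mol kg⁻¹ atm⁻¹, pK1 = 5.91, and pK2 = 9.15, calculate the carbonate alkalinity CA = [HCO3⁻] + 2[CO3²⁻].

CA = 3.83 mmol/kg

[CO2*] = KH · pCO2 = 10^(−1.50) × 418×10^-6 = 1.322×10^-5 mol/kg
α₀ = 1/(1 + K1/[H⁺] + K1K2/[H⁺]²) = 1/(1 + 10^+2.36 + 10^+1.48) = 0.003842
DIC = [CO2*]/α₀ = 1.322×10^-5 / 0.003842 = 3.441 mmol/kg
CA = (α₁ + 2α₂)·DIC = (0.8801 + 2×0.1160) × 3.441 = 3.83 mmol/kg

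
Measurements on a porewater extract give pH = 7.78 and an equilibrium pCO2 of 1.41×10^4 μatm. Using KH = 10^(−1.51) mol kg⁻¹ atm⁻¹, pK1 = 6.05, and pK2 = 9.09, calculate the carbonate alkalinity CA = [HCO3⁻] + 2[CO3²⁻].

[CO2*] = KH · pCO2 = 10^(−1.51) × 1.41×10^4×10^-6 = 4.357×10^-4 mol/kg
α₀ = 1/(1 + K1/[H⁺] + K1K2/[H⁺]²) = 1/(1 + 10^+1.73 + 10^+0.42) = 0.01744
DIC = [CO2*]/α₀ = 4.357×10^-4 / 0.01744 = 24.98 mmol/kg
CA = (α₁ + 2α₂)·DIC = (0.9367 + 2×0.04588) × 24.98 = 25.7 mmol/kg

CA = 25.7 mmol/kg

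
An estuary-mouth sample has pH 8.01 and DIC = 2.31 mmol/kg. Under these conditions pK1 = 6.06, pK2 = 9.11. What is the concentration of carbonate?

[CO3²⁻] = 0.168 mmol/kg

α₂ = 1 / (1 + [H⁺]/K2 + [H⁺]²/(K1K2)) = 1 / (1 + 10^+1.10 + 10^-0.85)
   = 1 / (1 + 12.589 + 0.14125) = 1/13.731 = 0.07283
[CO3²⁻] = α₂ × DIC = 0.07283 × 2.31 = 0.168 mmol/kg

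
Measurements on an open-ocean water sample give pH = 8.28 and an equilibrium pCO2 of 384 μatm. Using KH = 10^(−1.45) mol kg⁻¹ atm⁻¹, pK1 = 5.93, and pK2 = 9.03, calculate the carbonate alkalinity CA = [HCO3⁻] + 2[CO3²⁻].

[CO2*] = KH · pCO2 = 10^(−1.45) × 384×10^-6 = 1.362×10^-5 mol/kg
α₀ = 1/(1 + K1/[H⁺] + K1K2/[H⁺]²) = 1/(1 + 10^+2.35 + 10^+1.60) = 0.003778
DIC = [CO2*]/α₀ = 1.362×10^-5 / 0.003778 = 3.606 mmol/kg
CA = (α₁ + 2α₂)·DIC = (0.8458 + 2×0.1504) × 3.606 = 4.14 mmol/kg

CA = 4.14 mmol/kg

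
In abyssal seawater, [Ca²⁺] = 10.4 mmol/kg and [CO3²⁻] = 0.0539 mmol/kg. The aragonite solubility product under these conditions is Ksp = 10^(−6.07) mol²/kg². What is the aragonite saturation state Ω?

Ksp = 10^(−6.07) = 8.511×10^-7
Ω = [Ca²⁺][CO3²⁻]/Ksp = (10.4×10^-3)(0.0539×10^-3) / 8.511×10^-7 = 0.659

Ω = 0.659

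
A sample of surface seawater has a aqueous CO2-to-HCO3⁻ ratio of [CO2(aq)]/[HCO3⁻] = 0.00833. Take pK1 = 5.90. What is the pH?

From K1 = [H⁺][HCO3⁻]/[CO2(aq)]:  pH = pK1 − log₁₀([CO2(aq)]/[HCO3⁻])
log₁₀(0.00833) = -2.079
pH = 5.90 − (-2.079) = 7.98

pH = 7.98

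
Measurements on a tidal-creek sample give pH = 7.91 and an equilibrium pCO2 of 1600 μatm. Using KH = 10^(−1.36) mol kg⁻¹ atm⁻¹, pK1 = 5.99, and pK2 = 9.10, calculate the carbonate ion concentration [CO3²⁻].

[CO3²⁻] = 0.375 mmol/kg

[CO2*] = KH · pCO2 = 10^(−1.36) × 1600×10^-6 = 6.984×10^-5 mol/kg
α₀ = 1/(1 + K1/[H⁺] + K1K2/[H⁺]²) = 1/(1 + 10^+1.92 + 10^+0.73) = 0.01117
DIC = [CO2*]/α₀ = 6.984×10^-5 / 0.01117 = 6.254 mmol/kg
[CO3²⁻] = α₂·DIC; α₂ = 0.05997, so [CO3²⁻] = 0.05997 × 6.254 = 0.375 mmol/kg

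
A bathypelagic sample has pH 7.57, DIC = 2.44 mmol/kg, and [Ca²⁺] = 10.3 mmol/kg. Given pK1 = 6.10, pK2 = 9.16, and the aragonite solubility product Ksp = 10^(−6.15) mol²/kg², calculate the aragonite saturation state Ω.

Ω = 0.861

α₂ = 1 / (1 + [H⁺]/K2 + [H⁺]²/(K1K2)) = 1 / (1 + 10^+1.59 + 10^+0.12)
   = 1 / (1 + 38.905 + 1.3183) = 1/41.223 = 0.02426
[CO3²⁻] = α₂ × DIC = 0.02426 × 2.44 = 0.05919 mmol/kg
Ksp = 10^(−6.15) = 7.079×10^-7
Ω = [Ca²⁺][CO3²⁻]/Ksp = (10.3×10^-3)(5.919×10^-5) / 7.079×10^-7 = 0.861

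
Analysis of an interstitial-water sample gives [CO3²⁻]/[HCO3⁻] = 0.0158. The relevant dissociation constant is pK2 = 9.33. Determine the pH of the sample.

pH = 7.53

From K2 = [H⁺][CO3²⁻]/[HCO3⁻]:  pH = pK2 + log₁₀([CO3²⁻]/[HCO3⁻])
log₁₀(0.0158) = -1.801
pH = 9.33 + (-1.801) = 7.53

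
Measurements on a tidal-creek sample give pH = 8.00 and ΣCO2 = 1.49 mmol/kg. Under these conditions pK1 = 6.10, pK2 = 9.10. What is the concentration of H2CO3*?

[CO2*] = 17.2 μmol/kg

α₀ = 1 / (1 + K1/[H⁺] + K1K2/[H⁺]²) = 1 / (1 + 10^+1.90 + 10^+0.80)
   = 1 / (1 + 79.433 + 6.3096) = 1/86.742 = 0.01153
[CO2*] = α₀ × DIC = 0.01153 × 1.49 = 0.0172 mmol/kg = 17.2 μmol/kg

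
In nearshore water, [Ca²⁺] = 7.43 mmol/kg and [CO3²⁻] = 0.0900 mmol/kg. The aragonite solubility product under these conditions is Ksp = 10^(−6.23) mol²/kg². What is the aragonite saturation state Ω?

Ksp = 10^(−6.23) = 5.888×10^-7
Ω = [Ca²⁺][CO3²⁻]/Ksp = (7.43×10^-3)(0.0900×10^-3) / 5.888×10^-7 = 1.14

Ω = 1.14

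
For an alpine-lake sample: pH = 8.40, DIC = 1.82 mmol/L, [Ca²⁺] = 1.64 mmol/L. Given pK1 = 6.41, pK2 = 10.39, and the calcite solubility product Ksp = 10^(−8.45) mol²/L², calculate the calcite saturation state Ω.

α₂ = 1 / (1 + [H⁺]/K2 + [H⁺]²/(K1K2)) = 1 / (1 + 10^+1.99 + 10^+0.00)
   = 1 / (1 + 97.724 + 1.0000) = 1/99.724 = 0.01003
[CO3²⁻] = α₂ × DIC = 0.01003 × 1.82 = 0.01825 mmol/L = 18.25 μmol/L
Ksp = 10^(−8.45) = 3.548×10^-9
Ω = [Ca²⁺][CO3²⁻]/Ksp = (1.64×10^-3)(1.825×10^-5) / 3.548×10^-9 = 8.44

Ω = 8.44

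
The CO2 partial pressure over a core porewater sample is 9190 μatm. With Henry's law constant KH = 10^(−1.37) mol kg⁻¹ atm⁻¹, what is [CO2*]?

[CO2*] = 392 μmol/kg

KH = 10^(−1.37) = 4.266×10^-2 mol kg⁻¹ atm⁻¹
[CO2*] = KH · pCO2 = 4.266×10^-2 × 9190×10^-6 atm = 3.92×10^-4 mol/kg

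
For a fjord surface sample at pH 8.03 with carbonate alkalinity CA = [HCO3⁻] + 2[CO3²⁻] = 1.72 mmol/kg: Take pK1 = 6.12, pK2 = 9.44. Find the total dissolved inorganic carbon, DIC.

DIC = 1.68 mmol/kg

CA = [HCO3⁻] + 2[CO3²⁻] = (α₁ + 2α₂)·DIC
At pH 8.03: [H⁺]/K1 = 10^-1.91 = 0.012303, K2/[H⁺] = 10^-1.41 = 0.038905
α₁ = 1/(1 + 0.012303 + 0.038905) = 1/1.0512 = 0.9513; α₂ = α₁·K2/[H⁺] = 0.03701
α₁ + 2α₂ = 1.0253
DIC = CA / (α₁ + 2α₂) = 1.72 / 1.0253 = 1.68 mmol/kg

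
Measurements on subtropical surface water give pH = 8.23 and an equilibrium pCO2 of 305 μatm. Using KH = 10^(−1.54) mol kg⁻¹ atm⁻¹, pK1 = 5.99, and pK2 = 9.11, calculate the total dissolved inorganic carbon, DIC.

[CO2*] = KH · pCO2 = 10^(−1.54) × 305×10^-6 = 8.796×10^-6 mol/kg
α₀ = 1/(1 + K1/[H⁺] + K1K2/[H⁺]²) = 1/(1 + 10^+2.24 + 10^+1.36) = 0.005058
DIC = [CO2*]/α₀ = 8.796×10^-6 / 0.005058 = 1.74 mmol/kg

DIC = 1.74 mmol/kg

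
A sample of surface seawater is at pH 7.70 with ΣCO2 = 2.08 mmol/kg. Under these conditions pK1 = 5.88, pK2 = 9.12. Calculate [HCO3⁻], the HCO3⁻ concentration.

[HCO3⁻] = 1.98 mmol/kg

α₁ = 1 / (1 + [H⁺]/K1 + K2/[H⁺]) = 1 / (1 + 10^-1.82 + 10^-1.42)
   = 1 / (1 + 0.015136 + 0.038019) = 1/1.0532 = 0.9495
[HCO3⁻] = α₁ × DIC = 0.9495 × 2.08 = 1.98 mmol/kg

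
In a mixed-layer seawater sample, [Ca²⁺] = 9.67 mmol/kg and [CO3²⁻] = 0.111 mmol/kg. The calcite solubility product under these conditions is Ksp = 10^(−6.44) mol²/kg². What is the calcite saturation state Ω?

Ω = 2.96

Ksp = 10^(−6.44) = 3.631×10^-7
Ω = [Ca²⁺][CO3²⁻]/Ksp = (9.67×10^-3)(0.111×10^-3) / 3.631×10^-7 = 2.96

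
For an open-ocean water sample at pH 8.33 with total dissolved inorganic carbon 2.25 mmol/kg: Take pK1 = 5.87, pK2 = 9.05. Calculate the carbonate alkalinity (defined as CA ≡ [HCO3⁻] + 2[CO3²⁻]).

CA = 2.60 mmol/kg

CA = [HCO3⁻] + 2[CO3²⁻] = (α₁ + 2α₂)·DIC
At pH 8.33: [H⁺]/K1 = 10^-2.46 = 0.0034674, K2/[H⁺] = 10^-0.72 = 0.19055
α₁ = 1/(1 + 0.0034674 + 0.19055) = 1/1.1940 = 0.8375; α₂ = α₁·K2/[H⁺] = 0.1596
α₁ + 2α₂ = 1.1567
CA = 1.1567 × 2.25 = 2.60 mmol/kg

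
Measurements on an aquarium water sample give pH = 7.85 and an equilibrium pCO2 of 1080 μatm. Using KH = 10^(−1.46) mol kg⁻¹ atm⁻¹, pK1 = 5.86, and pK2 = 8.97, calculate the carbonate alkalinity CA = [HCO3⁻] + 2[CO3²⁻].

[CO2*] = KH · pCO2 = 10^(−1.46) × 1080×10^-6 = 3.745×10^-5 mol/kg
α₀ = 1/(1 + K1/[H⁺] + K1K2/[H⁺]²) = 1/(1 + 10^+1.99 + 10^+0.87) = 0.009422
DIC = [CO2*]/α₀ = 3.745×10^-5 / 0.009422 = 3.975 mmol/kg
CA = (α₁ + 2α₂)·DIC = (0.9207 + 2×0.06984) × 3.975 = 4.21 mmol/kg

CA = 4.21 mmol/kg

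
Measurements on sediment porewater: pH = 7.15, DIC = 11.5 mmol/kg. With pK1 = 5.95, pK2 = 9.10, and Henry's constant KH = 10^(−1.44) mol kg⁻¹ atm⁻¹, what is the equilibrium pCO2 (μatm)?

pCO2 = 1.86×10^4 μatm

α₀ = 1 / (1 + K1/[H⁺] + K1K2/[H⁺]²) = 1 / (1 + 10^+1.20 + 10^-0.75)
   = 1 / (1 + 15.849 + 0.17783) = 1/17.027 = 0.05873
[CO2*] = α₀ × DIC = 0.05873 × 11.5 = 0.6754 mmol/kg
pCO2 = [CO2*]/KH = 6.754×10^-4 / 3.631×10^-2 = 1.86×10^4 μatm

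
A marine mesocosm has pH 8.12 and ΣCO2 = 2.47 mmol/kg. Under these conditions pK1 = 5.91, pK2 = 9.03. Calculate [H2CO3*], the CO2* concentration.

[CO2*] = 13.5 μmol/kg

α₀ = 1 / (1 + K1/[H⁺] + K1K2/[H⁺]²) = 1 / (1 + 10^+2.21 + 10^+1.30)
   = 1 / (1 + 162.18 + 19.953) = 1/183.13 = 0.005460
[CO2*] = α₀ × DIC = 0.005460 × 2.47 = 0.0135 mmol/kg = 13.5 μmol/kg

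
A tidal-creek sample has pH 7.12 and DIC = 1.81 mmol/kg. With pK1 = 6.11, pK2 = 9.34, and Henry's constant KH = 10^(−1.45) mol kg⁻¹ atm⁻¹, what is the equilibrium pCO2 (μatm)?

α₀ = 1 / (1 + K1/[H⁺] + K1K2/[H⁺]²) = 1 / (1 + 10^+1.01 + 10^-1.21)
   = 1 / (1 + 10.233 + 0.061660) = 1/11.295 = 0.08854
[CO2*] = α₀ × DIC = 0.08854 × 1.81 = 0.1603 mmol/kg
pCO2 = [CO2*]/KH = 1.603×10^-4 / 3.548×10^-2 = 4520 μatm

pCO2 = 4520 μatm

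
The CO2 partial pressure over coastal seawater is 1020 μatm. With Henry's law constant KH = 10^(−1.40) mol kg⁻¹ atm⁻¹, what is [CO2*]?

[CO2*] = 40.6 μmol/kg

KH = 10^(−1.40) = 3.981×10^-2 mol kg⁻¹ atm⁻¹
[CO2*] = KH · pCO2 = 3.981×10^-2 × 1020×10^-6 atm = 4.06×10^-5 mol/kg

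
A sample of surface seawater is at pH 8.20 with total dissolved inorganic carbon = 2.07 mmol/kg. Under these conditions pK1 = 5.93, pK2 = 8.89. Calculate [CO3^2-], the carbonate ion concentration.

α₂ = 1 / (1 + [H⁺]/K2 + [H⁺]²/(K1K2)) = 1 / (1 + 10^+0.69 + 10^-1.58)
   = 1 / (1 + 4.8978 + 0.026303) = 1/5.9241 = 0.1688
[CO3²⁻] = α₂ × DIC = 0.1688 × 2.07 = 0.349 mmol/kg

[CO3²⁻] = 0.349 mmol/kg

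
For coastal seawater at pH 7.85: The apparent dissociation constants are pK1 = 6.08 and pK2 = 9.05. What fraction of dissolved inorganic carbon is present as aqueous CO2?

α₀ = 0.0157

α₀ = 1 / (1 + K1/[H⁺] + K1K2/[H⁺]²) = 1 / (1 + 10^+1.77 + 10^+0.57)
   = 1 / (1 + 58.884 + 3.7154) = 1/63.600 = 0.01572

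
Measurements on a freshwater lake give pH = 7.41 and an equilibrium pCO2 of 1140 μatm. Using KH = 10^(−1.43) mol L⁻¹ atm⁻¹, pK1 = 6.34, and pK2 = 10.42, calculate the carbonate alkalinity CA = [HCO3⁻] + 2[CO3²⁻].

CA = 0.499 mmol/L

[CO2*] = KH · pCO2 = 10^(−1.43) × 1140×10^-6 = 4.236×10^-5 mol/L
α₀ = 1/(1 + K1/[H⁺] + K1K2/[H⁺]²) = 1/(1 + 10^+1.07 + 10^-1.94) = 0.07837
DIC = [CO2*]/α₀ = 4.236×10^-5 / 0.07837 = 0.5405 mmol/L
CA = (α₁ + 2α₂)·DIC = (0.9207 + 2×0.0008998) × 0.5405 = 0.499 mmol/L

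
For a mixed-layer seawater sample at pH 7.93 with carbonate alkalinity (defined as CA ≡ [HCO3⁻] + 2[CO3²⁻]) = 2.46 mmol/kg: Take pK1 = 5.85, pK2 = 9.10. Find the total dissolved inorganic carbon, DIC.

DIC = 2.33 mmol/kg

CA = [HCO3⁻] + 2[CO3²⁻] = (α₁ + 2α₂)·DIC
At pH 7.93: [H⁺]/K1 = 10^-2.08 = 0.0083176, K2/[H⁺] = 10^-1.17 = 0.067608
α₁ = 1/(1 + 0.0083176 + 0.067608) = 1/1.0759 = 0.9294; α₂ = α₁·K2/[H⁺] = 0.06284
α₁ + 2α₂ = 1.0551
DIC = CA / (α₁ + 2α₂) = 2.46 / 1.0551 = 2.33 mmol/kg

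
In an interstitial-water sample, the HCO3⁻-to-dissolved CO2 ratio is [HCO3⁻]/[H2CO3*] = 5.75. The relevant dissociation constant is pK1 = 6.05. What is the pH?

From K1 = [H⁺][HCO3⁻]/[H2CO3*]:  pH = pK1 + log₁₀([HCO3⁻]/[H2CO3*])
log₁₀(5.75) = +0.760
pH = 6.05 + (+0.760) = 6.81

pH = 6.81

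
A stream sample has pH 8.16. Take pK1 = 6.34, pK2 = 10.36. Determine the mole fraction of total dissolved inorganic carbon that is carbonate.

α₂ = 0.00618

α₂ = 1 / (1 + [H⁺]/K2 + [H⁺]²/(K1K2)) = 1 / (1 + 10^+2.20 + 10^+0.38)
   = 1 / (1 + 158.49 + 2.3988) = 1/161.89 = 0.006177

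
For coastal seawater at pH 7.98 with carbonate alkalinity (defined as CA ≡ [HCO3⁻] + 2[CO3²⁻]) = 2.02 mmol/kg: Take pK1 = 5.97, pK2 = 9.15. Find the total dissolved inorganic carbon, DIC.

CA = [HCO3⁻] + 2[CO3²⁻] = (α₁ + 2α₂)·DIC
At pH 7.98: [H⁺]/K1 = 10^-2.01 = 0.0097724, K2/[H⁺] = 10^-1.17 = 0.067608
α₁ = 1/(1 + 0.0097724 + 0.067608) = 1/1.0774 = 0.9282; α₂ = α₁·K2/[H⁺] = 0.06275
α₁ + 2α₂ = 1.0537
DIC = CA / (α₁ + 2α₂) = 2.02 / 1.0537 = 1.92 mmol/kg

DIC = 1.92 mmol/kg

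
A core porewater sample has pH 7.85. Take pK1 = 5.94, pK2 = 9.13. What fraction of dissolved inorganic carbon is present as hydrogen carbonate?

α₁ = 1 / (1 + [H⁺]/K1 + K2/[H⁺]) = 1 / (1 + 10^-1.91 + 10^-1.28)
   = 1 / (1 + 0.012303 + 0.052481) = 1/1.0648 = 0.9392

α₁ = 0.939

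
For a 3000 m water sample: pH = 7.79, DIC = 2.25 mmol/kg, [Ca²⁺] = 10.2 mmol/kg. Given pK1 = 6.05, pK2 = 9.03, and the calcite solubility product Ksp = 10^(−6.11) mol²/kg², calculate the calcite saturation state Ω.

Ω = 1.58

α₂ = 1 / (1 + [H⁺]/K2 + [H⁺]²/(K1K2)) = 1 / (1 + 10^+1.24 + 10^-0.50)
   = 1 / (1 + 17.378 + 0.31623) = 1/18.694 = 0.05349
[CO3²⁻] = α₂ × DIC = 0.05349 × 2.25 = 0.1204 mmol/kg
Ksp = 10^(−6.11) = 7.762×10^-7
Ω = [Ca²⁺][CO3²⁻]/Ksp = (10.2×10^-3)(1.204×10^-4) / 7.762×10^-7 = 1.58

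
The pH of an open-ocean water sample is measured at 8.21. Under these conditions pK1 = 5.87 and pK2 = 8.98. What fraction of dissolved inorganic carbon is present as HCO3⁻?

α₁ = 0.852

α₁ = 1 / (1 + [H⁺]/K1 + K2/[H⁺]) = 1 / (1 + 10^-2.34 + 10^-0.77)
   = 1 / (1 + 0.0045709 + 0.16982) = 1/1.1744 = 0.8515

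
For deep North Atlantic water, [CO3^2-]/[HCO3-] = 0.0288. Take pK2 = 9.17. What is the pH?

pH = 7.63

From K2 = [H⁺][CO3^2-]/[HCO3-]:  pH = pK2 + log₁₀([CO3^2-]/[HCO3-])
log₁₀(0.0288) = -1.541
pH = 9.17 + (-1.541) = 7.63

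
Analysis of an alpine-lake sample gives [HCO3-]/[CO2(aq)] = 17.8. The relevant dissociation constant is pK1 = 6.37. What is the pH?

pH = 7.62

From K1 = [H⁺][HCO3-]/[CO2(aq)]:  pH = pK1 + log₁₀([HCO3-]/[CO2(aq)])
log₁₀(17.8) = +1.250
pH = 6.37 + (+1.250) = 7.62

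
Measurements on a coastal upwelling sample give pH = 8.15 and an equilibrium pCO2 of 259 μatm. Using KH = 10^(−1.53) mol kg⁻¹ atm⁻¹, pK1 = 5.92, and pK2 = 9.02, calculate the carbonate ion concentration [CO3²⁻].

[CO2*] = KH · pCO2 = 10^(−1.53) × 259×10^-6 = 7.644×10^-6 mol/kg
α₀ = 1/(1 + K1/[H⁺] + K1K2/[H⁺]²) = 1/(1 + 10^+2.23 + 10^+1.36) = 0.005162
DIC = [CO2*]/α₀ = 7.644×10^-6 / 0.005162 = 1.481 mmol/kg
[CO3²⁻] = α₂·DIC; α₂ = 0.1182, so [CO3²⁻] = 0.1182 × 1.481 = 0.175 mmol/kg

[CO3²⁻] = 0.175 mmol/kg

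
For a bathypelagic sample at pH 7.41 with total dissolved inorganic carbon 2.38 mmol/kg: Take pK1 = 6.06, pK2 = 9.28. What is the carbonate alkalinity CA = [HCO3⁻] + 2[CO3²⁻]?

CA = [HCO3⁻] + 2[CO3²⁻] = (α₁ + 2α₂)·DIC
At pH 7.41: [H⁺]/K1 = 10^-1.35 = 0.044668, K2/[H⁺] = 10^-1.87 = 0.013490
α₁ = 1/(1 + 0.044668 + 0.013490) = 1/1.0582 = 0.9450; α₂ = α₁·K2/[H⁺] = 0.01275
α₁ + 2α₂ = 0.9705
CA = 0.9705 × 2.38 = 2.31 mmol/kg

CA = 2.31 mmol/kg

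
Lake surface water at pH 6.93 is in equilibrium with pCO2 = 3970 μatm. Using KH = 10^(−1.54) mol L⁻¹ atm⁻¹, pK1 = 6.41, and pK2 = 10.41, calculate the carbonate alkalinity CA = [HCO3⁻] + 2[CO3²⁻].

CA = 0.379 mmol/L

[CO2*] = KH · pCO2 = 10^(−1.54) × 3970×10^-6 = 1.145×10^-4 mol/L
α₀ = 1/(1 + K1/[H⁺] + K1K2/[H⁺]²) = 1/(1 + 10^+0.52 + 10^-2.96) = 0.2319
DIC = [CO2*]/α₀ = 1.145×10^-4 / 0.2319 = 0.4938 mmol/L
CA = (α₁ + 2α₂)·DIC = (0.7679 + 2×0.0002543) × 0.4938 = 0.379 mmol/L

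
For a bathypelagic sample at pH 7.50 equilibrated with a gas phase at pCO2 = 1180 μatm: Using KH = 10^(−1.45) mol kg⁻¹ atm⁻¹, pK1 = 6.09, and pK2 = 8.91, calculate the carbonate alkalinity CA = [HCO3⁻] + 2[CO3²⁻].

CA = 1.16 mmol/kg

[CO2*] = KH · pCO2 = 10^(−1.45) × 1180×10^-6 = 4.187×10^-5 mol/kg
α₀ = 1/(1 + K1/[H⁺] + K1K2/[H⁺]²) = 1/(1 + 10^+1.41 + 10^+0.00) = 0.03610
DIC = [CO2*]/α₀ = 4.187×10^-5 / 0.03610 = 1.160 mmol/kg
CA = (α₁ + 2α₂)·DIC = (0.9278 + 2×0.03610) × 1.160 = 1.16 mmol/kg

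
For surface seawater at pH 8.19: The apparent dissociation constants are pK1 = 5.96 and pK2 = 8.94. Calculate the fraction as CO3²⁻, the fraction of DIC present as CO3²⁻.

α₂ = 1 / (1 + [H⁺]/K2 + [H⁺]²/(K1K2)) = 1 / (1 + 10^+0.75 + 10^-1.48)
   = 1 / (1 + 5.6234 + 0.033113) = 1/6.6565 = 0.1502

α₂ = 0.150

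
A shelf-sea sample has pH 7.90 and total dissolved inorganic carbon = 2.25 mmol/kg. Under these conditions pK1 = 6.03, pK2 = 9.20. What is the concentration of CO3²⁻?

[CO3²⁻] = 0.106 mmol/kg

α₂ = 1 / (1 + [H⁺]/K2 + [H⁺]²/(K1K2)) = 1 / (1 + 10^+1.30 + 10^-0.57)
   = 1 / (1 + 19.953 + 0.26915) = 1/21.222 = 0.04712
[CO3²⁻] = α₂ × DIC = 0.04712 × 2.25 = 0.106 mmol/kg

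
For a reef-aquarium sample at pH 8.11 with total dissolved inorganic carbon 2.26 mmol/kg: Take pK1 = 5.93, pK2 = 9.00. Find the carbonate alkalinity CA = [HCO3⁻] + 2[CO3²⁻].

CA = 2.50 mmol/kg

CA = [HCO3⁻] + 2[CO3²⁻] = (α₁ + 2α₂)·DIC
At pH 8.11: [H⁺]/K1 = 10^-2.18 = 0.0066069, K2/[H⁺] = 10^-0.89 = 0.12882
α₁ = 1/(1 + 0.0066069 + 0.12882) = 1/1.1354 = 0.8807; α₂ = α₁·K2/[H⁺] = 0.1135
α₁ + 2α₂ = 1.1076
CA = 1.1076 × 2.26 = 2.50 mmol/kg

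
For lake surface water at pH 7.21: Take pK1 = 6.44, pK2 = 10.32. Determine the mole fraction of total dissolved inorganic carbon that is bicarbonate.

α₁ = 0.854

α₁ = 1 / (1 + [H⁺]/K1 + K2/[H⁺]) = 1 / (1 + 10^-0.77 + 10^-3.11)
   = 1 / (1 + 0.16982 + 0.00077625) = 1/1.1706 = 0.8543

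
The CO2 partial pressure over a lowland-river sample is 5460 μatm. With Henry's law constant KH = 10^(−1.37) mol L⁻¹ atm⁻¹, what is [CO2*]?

[CO2*] = 233 μmol/L

KH = 10^(−1.37) = 4.266×10^-2 mol L⁻¹ atm⁻¹
[CO2*] = KH · pCO2 = 4.266×10^-2 × 5460×10^-6 atm = 2.33×10^-4 mol/L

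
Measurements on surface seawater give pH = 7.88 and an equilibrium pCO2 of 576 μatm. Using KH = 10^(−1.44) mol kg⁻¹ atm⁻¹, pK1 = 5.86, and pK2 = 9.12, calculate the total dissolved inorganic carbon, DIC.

DIC = 2.34 mmol/kg

[CO2*] = KH · pCO2 = 10^(−1.44) × 576×10^-6 = 2.091×10^-5 mol/kg
α₀ = 1/(1 + K1/[H⁺] + K1K2/[H⁺]²) = 1/(1 + 10^+2.02 + 10^+0.78) = 0.008949
DIC = [CO2*]/α₀ = 2.091×10^-5 / 0.008949 = 2.34 mmol/kg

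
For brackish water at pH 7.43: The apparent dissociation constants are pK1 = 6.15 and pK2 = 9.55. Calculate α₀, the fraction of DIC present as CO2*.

α₀ = 1 / (1 + K1/[H⁺] + K1K2/[H⁺]²) = 1 / (1 + 10^+1.28 + 10^-0.84)
   = 1 / (1 + 19.055 + 0.14454) = 1/20.199 = 0.04951

α₀ = 0.0495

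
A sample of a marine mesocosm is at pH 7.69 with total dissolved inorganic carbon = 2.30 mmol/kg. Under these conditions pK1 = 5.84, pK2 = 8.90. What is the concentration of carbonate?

α₂ = 1 / (1 + [H⁺]/K2 + [H⁺]²/(K1K2)) = 1 / (1 + 10^+1.21 + 10^-0.64)
   = 1 / (1 + 16.218 + 0.22909) = 1/17.447 = 0.05732
[CO3²⁻] = α₂ × DIC = 0.05732 × 2.30 = 0.132 mmol/kg

[CO3²⁻] = 0.132 mmol/kg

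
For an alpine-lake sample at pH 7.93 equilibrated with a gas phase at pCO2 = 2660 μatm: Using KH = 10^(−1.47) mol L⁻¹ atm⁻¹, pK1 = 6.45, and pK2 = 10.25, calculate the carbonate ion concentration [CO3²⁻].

[CO2*] = KH · pCO2 = 10^(−1.47) × 2660×10^-6 = 9.013×10^-5 mol/L
α₀ = 1/(1 + K1/[H⁺] + K1K2/[H⁺]²) = 1/(1 + 10^+1.48 + 10^-0.84) = 0.03190
DIC = [CO2*]/α₀ = 9.013×10^-5 / 0.03190 = 2.825 mmol/L
[CO3²⁻] = α₂·DIC; α₂ = 0.004612, so [CO3²⁻] = 0.004612 × 2.825 = 0.0130 mmol/L = 13.0 μmol/L

[CO3²⁻] = 13.0 μmol/L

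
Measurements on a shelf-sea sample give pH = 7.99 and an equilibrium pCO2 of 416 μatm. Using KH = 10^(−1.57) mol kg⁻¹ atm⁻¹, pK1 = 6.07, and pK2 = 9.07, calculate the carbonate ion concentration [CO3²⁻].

[CO3²⁻] = 0.0775 mmol/kg

[CO2*] = KH · pCO2 = 10^(−1.57) × 416×10^-6 = 1.120×10^-5 mol/kg
α₀ = 1/(1 + K1/[H⁺] + K1K2/[H⁺]²) = 1/(1 + 10^+1.92 + 10^+0.84) = 0.01098
DIC = [CO2*]/α₀ = 1.120×10^-5 / 0.01098 = 1.020 mmol/kg
[CO3²⁻] = α₂·DIC; α₂ = 0.07595, so [CO3²⁻] = 0.07595 × 1.020 = 0.0775 mmol/kg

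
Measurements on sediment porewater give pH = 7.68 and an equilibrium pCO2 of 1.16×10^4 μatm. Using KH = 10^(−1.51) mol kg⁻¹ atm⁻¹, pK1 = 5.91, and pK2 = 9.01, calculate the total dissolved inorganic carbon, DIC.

DIC = 22.5 mmol/kg

[CO2*] = KH · pCO2 = 10^(−1.51) × 1.16×10^4×10^-6 = 3.585×10^-4 mol/kg
α₀ = 1/(1 + K1/[H⁺] + K1K2/[H⁺]²) = 1/(1 + 10^+1.77 + 10^+0.44) = 0.01596
DIC = [CO2*]/α₀ = 3.585×10^-4 / 0.01596 = 22.5 mmol/kg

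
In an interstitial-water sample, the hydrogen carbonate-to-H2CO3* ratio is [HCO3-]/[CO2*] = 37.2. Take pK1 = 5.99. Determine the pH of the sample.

From K1 = [H⁺][HCO3-]/[CO2*]:  pH = pK1 + log₁₀([HCO3-]/[CO2*])
log₁₀(37.2) = +1.571
pH = 5.99 + (+1.571) = 7.56

pH = 7.56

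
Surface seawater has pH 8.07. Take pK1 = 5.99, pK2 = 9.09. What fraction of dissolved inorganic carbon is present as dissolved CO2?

α₀ = 1 / (1 + K1/[H⁺] + K1K2/[H⁺]²) = 1 / (1 + 10^+2.08 + 10^+1.06)
   = 1 / (1 + 120.23 + 11.482) = 1/132.71 = 0.007535

α₀ = 0.00754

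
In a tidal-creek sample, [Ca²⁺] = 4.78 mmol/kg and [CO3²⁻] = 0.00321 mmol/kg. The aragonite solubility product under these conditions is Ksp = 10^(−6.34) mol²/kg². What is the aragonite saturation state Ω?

Ksp = 10^(−6.34) = 4.571×10^-7
Ω = [Ca²⁺][CO3²⁻]/Ksp = (4.78×10^-3)(0.00321×10^-3) / 4.571×10^-7 = 0.0336

Ω = 0.0336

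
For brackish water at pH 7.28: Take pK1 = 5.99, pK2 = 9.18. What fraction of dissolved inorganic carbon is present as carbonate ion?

α₂ = 1 / (1 + [H⁺]/K2 + [H⁺]²/(K1K2)) = 1 / (1 + 10^+1.90 + 10^+0.61)
   = 1 / (1 + 79.433 + 4.0738) = 1/84.507 = 0.01183

α₂ = 0.0118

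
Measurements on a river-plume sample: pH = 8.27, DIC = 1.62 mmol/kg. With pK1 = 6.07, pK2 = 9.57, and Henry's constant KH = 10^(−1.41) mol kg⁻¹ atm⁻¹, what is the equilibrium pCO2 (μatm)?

α₀ = 1 / (1 + K1/[H⁺] + K1K2/[H⁺]²) = 1 / (1 + 10^+2.20 + 10^+0.90)
   = 1 / (1 + 158.49 + 7.9433) = 1/167.43 = 0.005973
[CO2*] = α₀ × DIC = 0.005973 × 1.62 = 0.009676 mmol/kg = 9.676 μmol/kg
pCO2 = [CO2*]/KH = 9.676×10^-6 / 3.890×10^-2 = 249 μatm

pCO2 = 249 μatm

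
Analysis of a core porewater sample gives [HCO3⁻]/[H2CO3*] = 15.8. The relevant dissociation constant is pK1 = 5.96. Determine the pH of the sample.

From K1 = [H⁺][HCO3⁻]/[H2CO3*]:  pH = pK1 + log₁₀([HCO3⁻]/[H2CO3*])
log₁₀(15.8) = +1.199
pH = 5.96 + (+1.199) = 7.16

pH = 7.16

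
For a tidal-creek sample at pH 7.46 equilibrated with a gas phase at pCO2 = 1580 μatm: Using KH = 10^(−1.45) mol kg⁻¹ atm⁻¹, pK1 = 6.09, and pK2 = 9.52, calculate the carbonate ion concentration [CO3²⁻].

[CO2*] = KH · pCO2 = 10^(−1.45) × 1580×10^-6 = 5.606×10^-5 mol/kg
α₀ = 1/(1 + K1/[H⁺] + K1K2/[H⁺]²) = 1/(1 + 10^+1.37 + 10^-0.69) = 0.04057
DIC = [CO2*]/α₀ = 5.606×10^-5 / 0.04057 = 1.382 mmol/kg
[CO3²⁻] = α₂·DIC; α₂ = 0.008284, so [CO3²⁻] = 0.008284 × 1.382 = 0.0114 mmol/kg = 11.4 μmol/kg

[CO3²⁻] = 11.4 μmol/kg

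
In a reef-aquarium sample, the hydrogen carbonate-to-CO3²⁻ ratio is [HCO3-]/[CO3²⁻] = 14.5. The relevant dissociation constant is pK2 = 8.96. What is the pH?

From K2 = [H⁺][CO3²⁻]/[HCO3-]:  pH = pK2 − log₁₀([HCO3-]/[CO3²⁻])
log₁₀(14.5) = +1.161
pH = 8.96 − (+1.161) = 7.80

pH = 7.80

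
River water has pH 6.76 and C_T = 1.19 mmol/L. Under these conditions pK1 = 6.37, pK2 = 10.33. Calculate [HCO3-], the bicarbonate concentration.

[HCO3⁻] = 0.845 mmol/L

α₁ = 1 / (1 + [H⁺]/K1 + K2/[H⁺]) = 1 / (1 + 10^-0.39 + 10^-3.57)
   = 1 / (1 + 0.40738 + 0.00026915) = 1/1.4076 = 0.7104
[HCO3⁻] = α₁ × DIC = 0.7104 × 1.19 = 0.845 mmol/L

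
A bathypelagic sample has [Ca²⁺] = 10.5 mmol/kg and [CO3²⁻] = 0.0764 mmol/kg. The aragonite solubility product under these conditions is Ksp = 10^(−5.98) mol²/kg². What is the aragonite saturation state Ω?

Ω = 0.766

Ksp = 10^(−5.98) = 1.047×10^-6
Ω = [Ca²⁺][CO3²⁻]/Ksp = (10.5×10^-3)(0.0764×10^-3) / 1.047×10^-6 = 0.766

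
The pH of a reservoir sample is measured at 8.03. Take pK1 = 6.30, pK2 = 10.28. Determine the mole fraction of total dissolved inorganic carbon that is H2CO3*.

α₀ = 0.0182

α₀ = 1 / (1 + K1/[H⁺] + K1K2/[H⁺]²) = 1 / (1 + 10^+1.73 + 10^-0.52)
   = 1 / (1 + 53.703 + 0.30200) = 1/55.005 = 0.01818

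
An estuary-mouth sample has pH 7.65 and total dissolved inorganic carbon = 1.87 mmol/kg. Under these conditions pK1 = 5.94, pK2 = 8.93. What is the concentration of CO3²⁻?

α₂ = 1 / (1 + [H⁺]/K2 + [H⁺]²/(K1K2)) = 1 / (1 + 10^+1.28 + 10^-0.43)
   = 1 / (1 + 19.055 + 0.37154) = 1/20.426 = 0.04896
[CO3²⁻] = α₂ × DIC = 0.04896 × 1.87 = 0.0915 mmol/kg

[CO3²⁻] = 0.0915 mmol/kg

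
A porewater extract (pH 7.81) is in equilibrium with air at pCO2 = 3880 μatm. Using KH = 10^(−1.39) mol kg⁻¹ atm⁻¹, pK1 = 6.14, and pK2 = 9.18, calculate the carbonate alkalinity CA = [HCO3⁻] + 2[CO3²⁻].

CA = 8.02 mmol/kg

[CO2*] = KH · pCO2 = 10^(−1.39) × 3880×10^-6 = 1.581×10^-4 mol/kg
α₀ = 1/(1 + K1/[H⁺] + K1K2/[H⁺]²) = 1/(1 + 10^+1.67 + 10^+0.30) = 0.02009
DIC = [CO2*]/α₀ = 1.581×10^-4 / 0.02009 = 7.867 mmol/kg
CA = (α₁ + 2α₂)·DIC = (0.9398 + 2×0.04009) × 7.867 = 8.02 mmol/kg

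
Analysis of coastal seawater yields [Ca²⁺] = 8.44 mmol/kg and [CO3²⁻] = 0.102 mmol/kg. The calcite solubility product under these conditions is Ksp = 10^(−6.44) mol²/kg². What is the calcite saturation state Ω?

Ksp = 10^(−6.44) = 3.631×10^-7
Ω = [Ca²⁺][CO3²⁻]/Ksp = (8.44×10^-3)(0.102×10^-3) / 3.631×10^-7 = 2.37

Ω = 2.37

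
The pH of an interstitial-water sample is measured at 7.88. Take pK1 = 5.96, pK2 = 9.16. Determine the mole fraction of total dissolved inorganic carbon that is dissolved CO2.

α₀ = 1 / (1 + K1/[H⁺] + K1K2/[H⁺]²) = 1 / (1 + 10^+1.92 + 10^+0.64)
   = 1 / (1 + 83.176 + 4.3652) = 1/88.542 = 0.01129

α₀ = 0.0113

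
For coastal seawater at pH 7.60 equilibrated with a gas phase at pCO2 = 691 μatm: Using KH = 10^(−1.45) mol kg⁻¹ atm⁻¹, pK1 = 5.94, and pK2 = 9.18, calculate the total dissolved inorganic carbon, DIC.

[CO2*] = KH · pCO2 = 10^(−1.45) × 691×10^-6 = 2.452×10^-5 mol/kg
α₀ = 1/(1 + K1/[H⁺] + K1K2/[H⁺]²) = 1/(1 + 10^+1.66 + 10^+0.08) = 0.02087
DIC = [CO2*]/α₀ = 2.452×10^-5 / 0.02087 = 1.17 mmol/kg

DIC = 1.17 mmol/kg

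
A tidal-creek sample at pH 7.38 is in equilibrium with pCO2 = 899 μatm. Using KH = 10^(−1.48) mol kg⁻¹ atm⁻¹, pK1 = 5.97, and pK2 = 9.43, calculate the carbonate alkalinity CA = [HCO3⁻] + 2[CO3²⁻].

[CO2*] = KH · pCO2 = 10^(−1.48) × 899×10^-6 = 2.977×10^-5 mol/kg
α₀ = 1/(1 + K1/[H⁺] + K1K2/[H⁺]²) = 1/(1 + 10^+1.41 + 10^-0.64) = 0.03713
DIC = [CO2*]/α₀ = 2.977×10^-5 / 0.03713 = 0.8018 mmol/kg
CA = (α₁ + 2α₂)·DIC = (0.9544 + 2×0.008506) × 0.8018 = 0.779 mmol/kg

CA = 0.779 mmol/kg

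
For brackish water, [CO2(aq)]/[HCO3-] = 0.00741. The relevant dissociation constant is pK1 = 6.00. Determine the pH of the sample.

pH = 8.13

From K1 = [H⁺][HCO3-]/[CO2(aq)]:  pH = pK1 − log₁₀([CO2(aq)]/[HCO3-])
log₁₀(0.00741) = -2.130
pH = 6.00 − (-2.130) = 8.13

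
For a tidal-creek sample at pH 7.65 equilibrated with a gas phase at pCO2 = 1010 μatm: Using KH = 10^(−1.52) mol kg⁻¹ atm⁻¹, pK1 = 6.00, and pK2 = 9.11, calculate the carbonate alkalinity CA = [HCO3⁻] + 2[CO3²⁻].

CA = 1.46 mmol/kg

[CO2*] = KH · pCO2 = 10^(−1.52) × 1010×10^-6 = 3.050×10^-5 mol/kg
α₀ = 1/(1 + K1/[H⁺] + K1K2/[H⁺]²) = 1/(1 + 10^+1.65 + 10^+0.19) = 0.02118
DIC = [CO2*]/α₀ = 3.050×10^-5 / 0.02118 = 1.440 mmol/kg
CA = (α₁ + 2α₂)·DIC = (0.9460 + 2×0.03280) × 1.440 = 1.46 mmol/kg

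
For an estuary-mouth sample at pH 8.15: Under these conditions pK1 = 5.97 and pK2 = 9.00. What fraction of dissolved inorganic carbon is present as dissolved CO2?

α₀ = 0.00576

α₀ = 1 / (1 + K1/[H⁺] + K1K2/[H⁺]²) = 1 / (1 + 10^+2.18 + 10^+1.33)
   = 1 / (1 + 151.36 + 21.380) = 1/173.74 = 0.005756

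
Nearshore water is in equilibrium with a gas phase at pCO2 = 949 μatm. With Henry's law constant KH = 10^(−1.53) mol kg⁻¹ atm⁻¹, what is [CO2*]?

KH = 10^(−1.53) = 2.951×10^-2 mol kg⁻¹ atm⁻¹
[CO2*] = KH · pCO2 = 2.951×10^-2 × 949×10^-6 atm = 2.80×10^-5 mol/kg

[CO2*] = 28.0 μmol/kg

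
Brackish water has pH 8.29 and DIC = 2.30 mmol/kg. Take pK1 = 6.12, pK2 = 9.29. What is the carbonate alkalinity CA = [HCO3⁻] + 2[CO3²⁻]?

CA = [HCO3⁻] + 2[CO3²⁻] = (α₁ + 2α₂)·DIC
At pH 8.29: [H⁺]/K1 = 10^-2.17 = 0.0067608, K2/[H⁺] = 10^-1.00 = 0.10000
α₁ = 1/(1 + 0.0067608 + 0.10000) = 1/1.1068 = 0.9035; α₂ = α₁·K2/[H⁺] = 0.09035
α₁ + 2α₂ = 1.0842
CA = 1.0842 × 2.30 = 2.49 mmol/kg

CA = 2.49 mmol/kg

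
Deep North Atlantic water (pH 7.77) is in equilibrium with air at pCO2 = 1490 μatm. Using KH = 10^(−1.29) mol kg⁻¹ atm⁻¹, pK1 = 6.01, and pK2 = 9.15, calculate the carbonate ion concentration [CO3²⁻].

[CO2*] = KH · pCO2 = 10^(−1.29) × 1490×10^-6 = 7.642×10^-5 mol/kg
α₀ = 1/(1 + K1/[H⁺] + K1K2/[H⁺]²) = 1/(1 + 10^+1.76 + 10^+0.38) = 0.01641
DIC = [CO2*]/α₀ = 7.642×10^-5 / 0.01641 = 4.657 mmol/kg
[CO3²⁻] = α₂·DIC; α₂ = 0.03936, so [CO3²⁻] = 0.03936 × 4.657 = 0.183 mmol/kg

[CO3²⁻] = 0.183 mmol/kg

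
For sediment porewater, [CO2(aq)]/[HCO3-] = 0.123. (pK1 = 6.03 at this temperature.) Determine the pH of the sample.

From K1 = [H⁺][HCO3-]/[CO2(aq)]:  pH = pK1 − log₁₀([CO2(aq)]/[HCO3-])
log₁₀(0.123) = -0.910
pH = 6.03 − (-0.910) = 6.94

pH = 6.94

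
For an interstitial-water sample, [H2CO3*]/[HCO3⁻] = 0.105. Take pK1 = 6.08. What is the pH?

From K1 = [H⁺][HCO3⁻]/[H2CO3*]:  pH = pK1 − log₁₀([H2CO3*]/[HCO3⁻])
log₁₀(0.105) = -0.979
pH = 6.08 − (-0.979) = 7.06

pH = 7.06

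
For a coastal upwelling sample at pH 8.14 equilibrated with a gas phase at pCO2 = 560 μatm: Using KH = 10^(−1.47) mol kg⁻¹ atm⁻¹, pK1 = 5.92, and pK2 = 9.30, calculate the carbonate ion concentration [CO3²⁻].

[CO2*] = KH · pCO2 = 10^(−1.47) × 560×10^-6 = 1.898×10^-5 mol/kg
α₀ = 1/(1 + K1/[H⁺] + K1K2/[H⁺]²) = 1/(1 + 10^+2.22 + 10^+1.06) = 0.005604
DIC = [CO2*]/α₀ = 1.898×10^-5 / 0.005604 = 3.386 mmol/kg
[CO3²⁻] = α₂·DIC; α₂ = 0.06434, so [CO3²⁻] = 0.06434 × 3.386 = 0.218 mmol/kg

[CO3²⁻] = 0.218 mmol/kg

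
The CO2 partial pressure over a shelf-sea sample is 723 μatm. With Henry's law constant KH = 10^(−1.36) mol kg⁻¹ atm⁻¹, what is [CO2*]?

[CO2*] = 31.6 μmol/kg

KH = 10^(−1.36) = 4.365×10^-2 mol kg⁻¹ atm⁻¹
[CO2*] = KH · pCO2 = 4.365×10^-2 × 723×10^-6 atm = 3.16×10^-5 mol/kg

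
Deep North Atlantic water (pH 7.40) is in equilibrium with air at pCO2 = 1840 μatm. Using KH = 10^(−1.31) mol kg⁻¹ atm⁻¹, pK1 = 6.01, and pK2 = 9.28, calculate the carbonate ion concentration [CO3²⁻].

[CO3²⁻] = 0.0292 mmol/kg

[CO2*] = KH · pCO2 = 10^(−1.31) × 1840×10^-6 = 9.012×10^-5 mol/kg
α₀ = 1/(1 + K1/[H⁺] + K1K2/[H⁺]²) = 1/(1 + 10^+1.39 + 10^-0.49) = 0.03865
DIC = [CO2*]/α₀ = 9.012×10^-5 / 0.03865 = 2.331 mmol/kg
[CO3²⁻] = α₂·DIC; α₂ = 0.01251, so [CO3²⁻] = 0.01251 × 2.331 = 0.0292 mmol/kg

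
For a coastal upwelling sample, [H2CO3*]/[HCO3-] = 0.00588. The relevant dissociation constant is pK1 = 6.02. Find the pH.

pH = 8.25

From K1 = [H⁺][HCO3-]/[H2CO3*]:  pH = pK1 − log₁₀([H2CO3*]/[HCO3-])
log₁₀(0.00588) = -2.231
pH = 6.02 − (-2.231) = 8.25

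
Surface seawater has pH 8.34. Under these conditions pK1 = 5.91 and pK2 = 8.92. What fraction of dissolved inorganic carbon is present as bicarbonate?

α₁ = 1 / (1 + [H⁺]/K1 + K2/[H⁺]) = 1 / (1 + 10^-2.43 + 10^-0.58)
   = 1 / (1 + 0.0037154 + 0.26303) = 1/1.2667 = 0.7894

α₁ = 0.789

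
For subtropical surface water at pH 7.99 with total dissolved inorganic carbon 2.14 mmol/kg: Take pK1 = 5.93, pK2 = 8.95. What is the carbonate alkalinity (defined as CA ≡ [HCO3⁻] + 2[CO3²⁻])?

CA = [HCO3⁻] + 2[CO3²⁻] = (α₁ + 2α₂)·DIC
At pH 7.99: [H⁺]/K1 = 10^-2.06 = 0.0087096, K2/[H⁺] = 10^-0.96 = 0.10965
α₁ = 1/(1 + 0.0087096 + 0.10965) = 1/1.1184 = 0.8942; α₂ = α₁·K2/[H⁺] = 0.09804
α₁ + 2α₂ = 1.0903
CA = 1.0903 × 2.14 = 2.33 mmol/kg

CA = 2.33 mmol/kg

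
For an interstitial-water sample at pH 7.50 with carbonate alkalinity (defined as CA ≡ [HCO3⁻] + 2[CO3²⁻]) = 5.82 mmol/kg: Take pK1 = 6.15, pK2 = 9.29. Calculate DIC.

CA = [HCO3⁻] + 2[CO3²⁻] = (α₁ + 2α₂)·DIC
At pH 7.50: [H⁺]/K1 = 10^-1.35 = 0.044668, K2/[H⁺] = 10^-1.79 = 0.016218
α₁ = 1/(1 + 0.044668 + 0.016218) = 1/1.0609 = 0.9426; α₂ = α₁·K2/[H⁺] = 0.01529
α₁ + 2α₂ = 0.9732
DIC = CA / (α₁ + 2α₂) = 5.82 / 0.9732 = 5.98 mmol/kg

DIC = 5.98 mmol/kg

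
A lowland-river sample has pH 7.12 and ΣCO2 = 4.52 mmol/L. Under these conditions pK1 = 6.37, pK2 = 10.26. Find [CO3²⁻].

[CO3²⁻] = 2.78 μmol/L

α₂ = 1 / (1 + [H⁺]/K2 + [H⁺]²/(K1K2)) = 1 / (1 + 10^+3.14 + 10^+2.39)
   = 1 / (1 + 1380.4 + 245.47) = 1/1626.9 = 0.0006147
[CO3²⁻] = α₂ × DIC = 0.0006147 × 4.52 = 0.00278 mmol/L = 2.78 μmol/L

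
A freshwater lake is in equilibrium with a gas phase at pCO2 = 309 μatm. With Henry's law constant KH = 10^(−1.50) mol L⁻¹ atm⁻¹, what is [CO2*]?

KH = 10^(−1.50) = 3.162×10^-2 mol L⁻¹ atm⁻¹
[CO2*] = KH · pCO2 = 3.162×10^-2 × 309×10^-6 atm = 9.77×10^-6 mol/L

[CO2*] = 9.77 μmol/L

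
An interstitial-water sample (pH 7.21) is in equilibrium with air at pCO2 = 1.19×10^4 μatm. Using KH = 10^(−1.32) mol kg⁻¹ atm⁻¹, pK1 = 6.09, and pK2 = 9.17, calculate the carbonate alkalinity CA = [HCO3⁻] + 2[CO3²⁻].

[CO2*] = KH · pCO2 = 10^(−1.32) × 1.19×10^4×10^-6 = 5.696×10^-4 mol/kg
α₀ = 1/(1 + K1/[H⁺] + K1K2/[H⁺]²) = 1/(1 + 10^+1.12 + 10^-0.84) = 0.06980
DIC = [CO2*]/α₀ = 5.696×10^-4 / 0.06980 = 8.160 mmol/kg
CA = (α₁ + 2α₂)·DIC = (0.9201 + 2×0.01009) × 8.160 = 7.67 mmol/kg

CA = 7.67 mmol/kg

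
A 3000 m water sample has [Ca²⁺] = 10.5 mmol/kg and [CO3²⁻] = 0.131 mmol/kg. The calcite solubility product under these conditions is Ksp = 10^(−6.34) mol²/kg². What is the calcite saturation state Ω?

Ω = 3.01

Ksp = 10^(−6.34) = 4.571×10^-7
Ω = [Ca²⁺][CO3²⁻]/Ksp = (10.5×10^-3)(0.131×10^-3) / 4.571×10^-7 = 3.01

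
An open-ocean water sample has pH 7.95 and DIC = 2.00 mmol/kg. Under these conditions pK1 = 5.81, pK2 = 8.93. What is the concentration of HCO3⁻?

[HCO3⁻] = 1.80 mmol/kg

α₁ = 1 / (1 + [H⁺]/K1 + K2/[H⁺]) = 1 / (1 + 10^-2.14 + 10^-0.98)
   = 1 / (1 + 0.0072444 + 0.10471) = 1/1.1120 = 0.8993
[HCO3⁻] = α₁ × DIC = 0.8993 × 2.00 = 1.80 mmol/kg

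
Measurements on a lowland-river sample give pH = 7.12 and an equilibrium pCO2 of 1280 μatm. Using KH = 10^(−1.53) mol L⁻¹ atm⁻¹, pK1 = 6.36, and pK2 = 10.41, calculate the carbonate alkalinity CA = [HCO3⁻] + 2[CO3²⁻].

[CO2*] = KH · pCO2 = 10^(−1.53) × 1280×10^-6 = 3.778×10^-5 mol/L
α₀ = 1/(1 + K1/[H⁺] + K1K2/[H⁺]²) = 1/(1 + 10^+0.76 + 10^-2.53) = 0.1480
DIC = [CO2*]/α₀ = 3.778×10^-5 / 0.1480 = 0.2553 mmol/L
CA = (α₁ + 2α₂)·DIC = (0.8516 + 2×0.0004367) × 0.2553 = 0.218 mmol/L

CA = 0.218 mmol/L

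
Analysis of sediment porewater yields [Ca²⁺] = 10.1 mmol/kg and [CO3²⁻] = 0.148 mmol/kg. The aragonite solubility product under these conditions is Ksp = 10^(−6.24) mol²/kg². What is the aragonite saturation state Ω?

Ksp = 10^(−6.24) = 5.754×10^-7
Ω = [Ca²⁺][CO3²⁻]/Ksp = (10.1×10^-3)(0.148×10^-3) / 5.754×10^-7 = 2.60

Ω = 2.60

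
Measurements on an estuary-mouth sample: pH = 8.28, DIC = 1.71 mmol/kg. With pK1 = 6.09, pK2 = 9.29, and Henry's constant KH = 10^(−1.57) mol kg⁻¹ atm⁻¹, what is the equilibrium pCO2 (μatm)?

α₀ = 1 / (1 + K1/[H⁺] + K1K2/[H⁺]²) = 1 / (1 + 10^+2.19 + 10^+1.18)
   = 1 / (1 + 154.88 + 15.136) = 1/171.02 = 0.005847
[CO2*] = α₀ × DIC = 0.005847 × 1.71 = 0.009999 mmol/kg = 9.999 μmol/kg
pCO2 = [CO2*]/KH = 9.999×10^-6 / 2.692×10^-2 = 371 μatm

pCO2 = 371 μatm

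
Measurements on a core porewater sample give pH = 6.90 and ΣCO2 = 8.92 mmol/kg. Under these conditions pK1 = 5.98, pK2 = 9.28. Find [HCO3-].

α₁ = 1 / (1 + [H⁺]/K1 + K2/[H⁺]) = 1 / (1 + 10^-0.92 + 10^-2.38)
   = 1 / (1 + 0.12023 + 0.0041687) = 1/1.1244 = 0.8894
[HCO3⁻] = α₁ × DIC = 0.8894 × 8.92 = 7.93 mmol/kg

[HCO3⁻] = 7.93 mmol/kg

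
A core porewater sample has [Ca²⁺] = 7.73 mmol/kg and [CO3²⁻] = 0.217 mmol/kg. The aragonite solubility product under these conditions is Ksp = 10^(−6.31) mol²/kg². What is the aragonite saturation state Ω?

Ksp = 10^(−6.31) = 4.898×10^-7
Ω = [Ca²⁺][CO3²⁻]/Ksp = (7.73×10^-3)(0.217×10^-3) / 4.898×10^-7 = 3.42

Ω = 3.42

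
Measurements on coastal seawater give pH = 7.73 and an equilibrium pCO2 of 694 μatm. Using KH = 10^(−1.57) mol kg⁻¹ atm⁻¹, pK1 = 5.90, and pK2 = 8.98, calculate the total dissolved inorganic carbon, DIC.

[CO2*] = KH · pCO2 = 10^(−1.57) × 694×10^-6 = 1.868×10^-5 mol/kg
α₀ = 1/(1 + K1/[H⁺] + K1K2/[H⁺]²) = 1/(1 + 10^+1.83 + 10^+0.58) = 0.01381
DIC = [CO2*]/α₀ = 1.868×10^-5 / 0.01381 = 1.35 mmol/kg

DIC = 1.35 mmol/kg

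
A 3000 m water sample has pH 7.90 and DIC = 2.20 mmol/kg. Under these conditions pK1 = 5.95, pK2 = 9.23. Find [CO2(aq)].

[CO2*] = 0.0233 mmol/kg

α₀ = 1 / (1 + K1/[H⁺] + K1K2/[H⁺]²) = 1 / (1 + 10^+1.95 + 10^+0.62)
   = 1 / (1 + 89.125 + 4.1687) = 1/94.294 = 0.01061
[CO2*] = α₀ × DIC = 0.01061 × 2.20 = 0.0233 mmol/kg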